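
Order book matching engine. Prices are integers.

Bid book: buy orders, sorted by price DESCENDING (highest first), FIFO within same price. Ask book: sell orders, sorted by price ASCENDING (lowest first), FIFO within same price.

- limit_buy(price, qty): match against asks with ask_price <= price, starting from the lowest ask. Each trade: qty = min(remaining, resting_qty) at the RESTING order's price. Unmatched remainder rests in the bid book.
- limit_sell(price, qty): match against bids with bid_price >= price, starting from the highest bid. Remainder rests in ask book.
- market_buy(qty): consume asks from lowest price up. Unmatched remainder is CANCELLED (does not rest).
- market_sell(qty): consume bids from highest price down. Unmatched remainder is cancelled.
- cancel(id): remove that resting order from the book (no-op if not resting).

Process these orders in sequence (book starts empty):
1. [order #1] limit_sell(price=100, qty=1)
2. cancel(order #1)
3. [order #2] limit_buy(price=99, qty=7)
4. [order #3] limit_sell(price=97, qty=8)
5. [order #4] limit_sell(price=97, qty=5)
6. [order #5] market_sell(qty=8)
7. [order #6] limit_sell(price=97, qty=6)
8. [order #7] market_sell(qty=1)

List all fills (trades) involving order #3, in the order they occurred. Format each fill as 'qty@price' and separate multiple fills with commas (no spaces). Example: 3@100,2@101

Answer: 7@99

Derivation:
After op 1 [order #1] limit_sell(price=100, qty=1): fills=none; bids=[-] asks=[#1:1@100]
After op 2 cancel(order #1): fills=none; bids=[-] asks=[-]
After op 3 [order #2] limit_buy(price=99, qty=7): fills=none; bids=[#2:7@99] asks=[-]
After op 4 [order #3] limit_sell(price=97, qty=8): fills=#2x#3:7@99; bids=[-] asks=[#3:1@97]
After op 5 [order #4] limit_sell(price=97, qty=5): fills=none; bids=[-] asks=[#3:1@97 #4:5@97]
After op 6 [order #5] market_sell(qty=8): fills=none; bids=[-] asks=[#3:1@97 #4:5@97]
After op 7 [order #6] limit_sell(price=97, qty=6): fills=none; bids=[-] asks=[#3:1@97 #4:5@97 #6:6@97]
After op 8 [order #7] market_sell(qty=1): fills=none; bids=[-] asks=[#3:1@97 #4:5@97 #6:6@97]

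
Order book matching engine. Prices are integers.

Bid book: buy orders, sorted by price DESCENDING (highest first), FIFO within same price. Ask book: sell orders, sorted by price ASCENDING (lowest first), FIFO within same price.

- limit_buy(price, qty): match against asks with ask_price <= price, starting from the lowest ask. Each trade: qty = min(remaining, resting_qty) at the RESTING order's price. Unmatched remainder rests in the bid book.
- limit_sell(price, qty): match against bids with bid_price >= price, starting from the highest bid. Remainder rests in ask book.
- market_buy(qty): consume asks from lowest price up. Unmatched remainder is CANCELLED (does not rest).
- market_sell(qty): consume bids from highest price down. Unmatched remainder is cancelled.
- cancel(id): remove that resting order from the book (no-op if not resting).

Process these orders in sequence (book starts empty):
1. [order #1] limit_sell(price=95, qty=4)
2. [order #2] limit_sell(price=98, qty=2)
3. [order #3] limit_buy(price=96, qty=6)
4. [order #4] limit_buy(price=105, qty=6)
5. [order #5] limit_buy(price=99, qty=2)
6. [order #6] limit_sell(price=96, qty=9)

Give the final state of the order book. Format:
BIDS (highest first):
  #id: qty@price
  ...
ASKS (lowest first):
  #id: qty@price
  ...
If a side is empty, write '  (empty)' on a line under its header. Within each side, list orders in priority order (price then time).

After op 1 [order #1] limit_sell(price=95, qty=4): fills=none; bids=[-] asks=[#1:4@95]
After op 2 [order #2] limit_sell(price=98, qty=2): fills=none; bids=[-] asks=[#1:4@95 #2:2@98]
After op 3 [order #3] limit_buy(price=96, qty=6): fills=#3x#1:4@95; bids=[#3:2@96] asks=[#2:2@98]
After op 4 [order #4] limit_buy(price=105, qty=6): fills=#4x#2:2@98; bids=[#4:4@105 #3:2@96] asks=[-]
After op 5 [order #5] limit_buy(price=99, qty=2): fills=none; bids=[#4:4@105 #5:2@99 #3:2@96] asks=[-]
After op 6 [order #6] limit_sell(price=96, qty=9): fills=#4x#6:4@105 #5x#6:2@99 #3x#6:2@96; bids=[-] asks=[#6:1@96]

Answer: BIDS (highest first):
  (empty)
ASKS (lowest first):
  #6: 1@96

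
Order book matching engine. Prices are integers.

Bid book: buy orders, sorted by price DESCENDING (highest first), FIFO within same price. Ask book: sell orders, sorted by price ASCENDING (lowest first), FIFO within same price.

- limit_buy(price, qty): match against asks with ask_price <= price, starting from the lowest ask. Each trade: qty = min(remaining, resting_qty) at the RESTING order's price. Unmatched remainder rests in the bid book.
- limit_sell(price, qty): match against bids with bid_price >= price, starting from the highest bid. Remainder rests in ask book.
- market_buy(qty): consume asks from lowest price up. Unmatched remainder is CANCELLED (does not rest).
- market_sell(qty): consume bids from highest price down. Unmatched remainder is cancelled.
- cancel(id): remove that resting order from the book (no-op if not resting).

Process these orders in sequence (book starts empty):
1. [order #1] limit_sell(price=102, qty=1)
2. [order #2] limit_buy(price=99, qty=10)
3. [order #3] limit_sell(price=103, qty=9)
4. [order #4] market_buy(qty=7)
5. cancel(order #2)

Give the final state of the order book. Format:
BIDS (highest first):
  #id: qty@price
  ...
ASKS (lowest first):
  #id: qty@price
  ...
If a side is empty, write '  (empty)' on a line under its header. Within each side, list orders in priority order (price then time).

Answer: BIDS (highest first):
  (empty)
ASKS (lowest first):
  #3: 3@103

Derivation:
After op 1 [order #1] limit_sell(price=102, qty=1): fills=none; bids=[-] asks=[#1:1@102]
After op 2 [order #2] limit_buy(price=99, qty=10): fills=none; bids=[#2:10@99] asks=[#1:1@102]
After op 3 [order #3] limit_sell(price=103, qty=9): fills=none; bids=[#2:10@99] asks=[#1:1@102 #3:9@103]
After op 4 [order #4] market_buy(qty=7): fills=#4x#1:1@102 #4x#3:6@103; bids=[#2:10@99] asks=[#3:3@103]
After op 5 cancel(order #2): fills=none; bids=[-] asks=[#3:3@103]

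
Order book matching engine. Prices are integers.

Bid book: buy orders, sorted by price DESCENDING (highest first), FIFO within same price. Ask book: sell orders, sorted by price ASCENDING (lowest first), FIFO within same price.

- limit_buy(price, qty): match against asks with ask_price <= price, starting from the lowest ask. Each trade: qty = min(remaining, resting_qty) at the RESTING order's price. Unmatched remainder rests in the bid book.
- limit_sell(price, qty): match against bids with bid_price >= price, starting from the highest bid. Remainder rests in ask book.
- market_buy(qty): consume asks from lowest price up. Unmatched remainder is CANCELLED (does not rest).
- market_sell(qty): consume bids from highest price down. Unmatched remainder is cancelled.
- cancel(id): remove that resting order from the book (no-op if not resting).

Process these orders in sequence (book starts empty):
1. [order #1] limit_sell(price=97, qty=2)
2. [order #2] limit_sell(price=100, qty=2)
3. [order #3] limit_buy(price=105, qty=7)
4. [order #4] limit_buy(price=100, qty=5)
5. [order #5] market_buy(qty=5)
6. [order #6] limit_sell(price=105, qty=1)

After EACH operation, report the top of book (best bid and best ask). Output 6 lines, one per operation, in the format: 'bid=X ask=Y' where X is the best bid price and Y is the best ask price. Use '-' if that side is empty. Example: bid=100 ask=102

After op 1 [order #1] limit_sell(price=97, qty=2): fills=none; bids=[-] asks=[#1:2@97]
After op 2 [order #2] limit_sell(price=100, qty=2): fills=none; bids=[-] asks=[#1:2@97 #2:2@100]
After op 3 [order #3] limit_buy(price=105, qty=7): fills=#3x#1:2@97 #3x#2:2@100; bids=[#3:3@105] asks=[-]
After op 4 [order #4] limit_buy(price=100, qty=5): fills=none; bids=[#3:3@105 #4:5@100] asks=[-]
After op 5 [order #5] market_buy(qty=5): fills=none; bids=[#3:3@105 #4:5@100] asks=[-]
After op 6 [order #6] limit_sell(price=105, qty=1): fills=#3x#6:1@105; bids=[#3:2@105 #4:5@100] asks=[-]

Answer: bid=- ask=97
bid=- ask=97
bid=105 ask=-
bid=105 ask=-
bid=105 ask=-
bid=105 ask=-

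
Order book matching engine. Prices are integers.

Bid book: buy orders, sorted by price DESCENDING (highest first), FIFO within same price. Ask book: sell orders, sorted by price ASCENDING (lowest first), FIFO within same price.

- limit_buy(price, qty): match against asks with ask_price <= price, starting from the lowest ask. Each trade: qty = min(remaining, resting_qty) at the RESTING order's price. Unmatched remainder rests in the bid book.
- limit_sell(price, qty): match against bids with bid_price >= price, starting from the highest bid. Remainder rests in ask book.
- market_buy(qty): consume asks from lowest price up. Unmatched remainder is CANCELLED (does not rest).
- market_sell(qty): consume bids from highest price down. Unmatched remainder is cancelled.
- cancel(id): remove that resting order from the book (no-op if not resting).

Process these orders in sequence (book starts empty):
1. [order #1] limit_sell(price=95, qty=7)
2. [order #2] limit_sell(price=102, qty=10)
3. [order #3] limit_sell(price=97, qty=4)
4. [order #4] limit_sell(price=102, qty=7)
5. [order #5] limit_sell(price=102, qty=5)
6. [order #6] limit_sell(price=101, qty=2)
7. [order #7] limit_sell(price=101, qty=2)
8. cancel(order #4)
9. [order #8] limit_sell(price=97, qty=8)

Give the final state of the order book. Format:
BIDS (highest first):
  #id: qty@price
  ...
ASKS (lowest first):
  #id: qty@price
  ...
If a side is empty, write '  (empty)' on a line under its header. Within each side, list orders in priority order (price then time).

After op 1 [order #1] limit_sell(price=95, qty=7): fills=none; bids=[-] asks=[#1:7@95]
After op 2 [order #2] limit_sell(price=102, qty=10): fills=none; bids=[-] asks=[#1:7@95 #2:10@102]
After op 3 [order #3] limit_sell(price=97, qty=4): fills=none; bids=[-] asks=[#1:7@95 #3:4@97 #2:10@102]
After op 4 [order #4] limit_sell(price=102, qty=7): fills=none; bids=[-] asks=[#1:7@95 #3:4@97 #2:10@102 #4:7@102]
After op 5 [order #5] limit_sell(price=102, qty=5): fills=none; bids=[-] asks=[#1:7@95 #3:4@97 #2:10@102 #4:7@102 #5:5@102]
After op 6 [order #6] limit_sell(price=101, qty=2): fills=none; bids=[-] asks=[#1:7@95 #3:4@97 #6:2@101 #2:10@102 #4:7@102 #5:5@102]
After op 7 [order #7] limit_sell(price=101, qty=2): fills=none; bids=[-] asks=[#1:7@95 #3:4@97 #6:2@101 #7:2@101 #2:10@102 #4:7@102 #5:5@102]
After op 8 cancel(order #4): fills=none; bids=[-] asks=[#1:7@95 #3:4@97 #6:2@101 #7:2@101 #2:10@102 #5:5@102]
After op 9 [order #8] limit_sell(price=97, qty=8): fills=none; bids=[-] asks=[#1:7@95 #3:4@97 #8:8@97 #6:2@101 #7:2@101 #2:10@102 #5:5@102]

Answer: BIDS (highest first):
  (empty)
ASKS (lowest first):
  #1: 7@95
  #3: 4@97
  #8: 8@97
  #6: 2@101
  #7: 2@101
  #2: 10@102
  #5: 5@102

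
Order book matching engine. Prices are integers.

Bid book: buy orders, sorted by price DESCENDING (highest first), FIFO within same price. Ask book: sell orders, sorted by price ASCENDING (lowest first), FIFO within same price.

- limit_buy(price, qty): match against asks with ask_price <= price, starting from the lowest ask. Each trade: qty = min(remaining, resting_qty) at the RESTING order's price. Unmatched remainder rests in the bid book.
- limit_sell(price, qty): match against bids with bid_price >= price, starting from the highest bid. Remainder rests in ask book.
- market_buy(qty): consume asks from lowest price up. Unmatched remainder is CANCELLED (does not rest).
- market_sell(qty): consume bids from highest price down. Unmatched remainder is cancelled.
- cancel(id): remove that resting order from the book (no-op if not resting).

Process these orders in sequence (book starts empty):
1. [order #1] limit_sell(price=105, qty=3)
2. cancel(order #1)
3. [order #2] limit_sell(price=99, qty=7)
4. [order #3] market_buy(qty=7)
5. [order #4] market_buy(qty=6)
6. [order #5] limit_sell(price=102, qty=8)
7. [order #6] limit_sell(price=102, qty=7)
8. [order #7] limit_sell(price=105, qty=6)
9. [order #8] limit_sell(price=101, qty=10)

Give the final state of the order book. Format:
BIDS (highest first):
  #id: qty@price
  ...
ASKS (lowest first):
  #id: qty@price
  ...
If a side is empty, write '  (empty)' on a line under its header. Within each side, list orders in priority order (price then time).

After op 1 [order #1] limit_sell(price=105, qty=3): fills=none; bids=[-] asks=[#1:3@105]
After op 2 cancel(order #1): fills=none; bids=[-] asks=[-]
After op 3 [order #2] limit_sell(price=99, qty=7): fills=none; bids=[-] asks=[#2:7@99]
After op 4 [order #3] market_buy(qty=7): fills=#3x#2:7@99; bids=[-] asks=[-]
After op 5 [order #4] market_buy(qty=6): fills=none; bids=[-] asks=[-]
After op 6 [order #5] limit_sell(price=102, qty=8): fills=none; bids=[-] asks=[#5:8@102]
After op 7 [order #6] limit_sell(price=102, qty=7): fills=none; bids=[-] asks=[#5:8@102 #6:7@102]
After op 8 [order #7] limit_sell(price=105, qty=6): fills=none; bids=[-] asks=[#5:8@102 #6:7@102 #7:6@105]
After op 9 [order #8] limit_sell(price=101, qty=10): fills=none; bids=[-] asks=[#8:10@101 #5:8@102 #6:7@102 #7:6@105]

Answer: BIDS (highest first):
  (empty)
ASKS (lowest first):
  #8: 10@101
  #5: 8@102
  #6: 7@102
  #7: 6@105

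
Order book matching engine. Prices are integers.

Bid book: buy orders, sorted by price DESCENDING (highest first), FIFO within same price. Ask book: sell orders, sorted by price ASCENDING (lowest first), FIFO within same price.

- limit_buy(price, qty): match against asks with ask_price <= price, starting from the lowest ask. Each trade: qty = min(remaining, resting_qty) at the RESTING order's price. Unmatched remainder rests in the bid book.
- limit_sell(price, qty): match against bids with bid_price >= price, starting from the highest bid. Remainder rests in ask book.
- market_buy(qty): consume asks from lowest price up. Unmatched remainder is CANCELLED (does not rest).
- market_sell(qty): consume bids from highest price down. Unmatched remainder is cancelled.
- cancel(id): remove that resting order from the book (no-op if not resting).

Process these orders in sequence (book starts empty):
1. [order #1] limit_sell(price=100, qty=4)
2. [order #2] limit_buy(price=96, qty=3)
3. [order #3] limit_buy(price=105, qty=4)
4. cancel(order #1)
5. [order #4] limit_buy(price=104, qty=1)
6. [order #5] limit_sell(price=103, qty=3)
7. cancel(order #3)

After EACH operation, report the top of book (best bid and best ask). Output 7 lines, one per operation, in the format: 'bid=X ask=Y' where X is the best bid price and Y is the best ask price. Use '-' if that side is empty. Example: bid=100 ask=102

After op 1 [order #1] limit_sell(price=100, qty=4): fills=none; bids=[-] asks=[#1:4@100]
After op 2 [order #2] limit_buy(price=96, qty=3): fills=none; bids=[#2:3@96] asks=[#1:4@100]
After op 3 [order #3] limit_buy(price=105, qty=4): fills=#3x#1:4@100; bids=[#2:3@96] asks=[-]
After op 4 cancel(order #1): fills=none; bids=[#2:3@96] asks=[-]
After op 5 [order #4] limit_buy(price=104, qty=1): fills=none; bids=[#4:1@104 #2:3@96] asks=[-]
After op 6 [order #5] limit_sell(price=103, qty=3): fills=#4x#5:1@104; bids=[#2:3@96] asks=[#5:2@103]
After op 7 cancel(order #3): fills=none; bids=[#2:3@96] asks=[#5:2@103]

Answer: bid=- ask=100
bid=96 ask=100
bid=96 ask=-
bid=96 ask=-
bid=104 ask=-
bid=96 ask=103
bid=96 ask=103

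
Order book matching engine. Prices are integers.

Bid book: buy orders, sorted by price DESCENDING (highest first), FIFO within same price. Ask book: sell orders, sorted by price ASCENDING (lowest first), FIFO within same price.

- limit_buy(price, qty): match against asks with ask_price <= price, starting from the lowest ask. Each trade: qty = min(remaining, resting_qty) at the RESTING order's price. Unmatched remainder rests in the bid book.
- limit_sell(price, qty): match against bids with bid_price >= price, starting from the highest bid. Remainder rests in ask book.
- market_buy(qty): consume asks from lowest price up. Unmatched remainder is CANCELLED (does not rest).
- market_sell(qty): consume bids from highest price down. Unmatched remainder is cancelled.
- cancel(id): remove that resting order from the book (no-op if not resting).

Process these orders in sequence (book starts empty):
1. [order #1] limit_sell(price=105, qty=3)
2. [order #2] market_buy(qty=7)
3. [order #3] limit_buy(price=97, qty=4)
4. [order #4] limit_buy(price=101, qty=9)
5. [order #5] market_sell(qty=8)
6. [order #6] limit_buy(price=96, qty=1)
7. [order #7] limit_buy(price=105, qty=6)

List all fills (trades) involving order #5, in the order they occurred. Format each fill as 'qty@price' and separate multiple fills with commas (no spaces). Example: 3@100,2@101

Answer: 8@101

Derivation:
After op 1 [order #1] limit_sell(price=105, qty=3): fills=none; bids=[-] asks=[#1:3@105]
After op 2 [order #2] market_buy(qty=7): fills=#2x#1:3@105; bids=[-] asks=[-]
After op 3 [order #3] limit_buy(price=97, qty=4): fills=none; bids=[#3:4@97] asks=[-]
After op 4 [order #4] limit_buy(price=101, qty=9): fills=none; bids=[#4:9@101 #3:4@97] asks=[-]
After op 5 [order #5] market_sell(qty=8): fills=#4x#5:8@101; bids=[#4:1@101 #3:4@97] asks=[-]
After op 6 [order #6] limit_buy(price=96, qty=1): fills=none; bids=[#4:1@101 #3:4@97 #6:1@96] asks=[-]
After op 7 [order #7] limit_buy(price=105, qty=6): fills=none; bids=[#7:6@105 #4:1@101 #3:4@97 #6:1@96] asks=[-]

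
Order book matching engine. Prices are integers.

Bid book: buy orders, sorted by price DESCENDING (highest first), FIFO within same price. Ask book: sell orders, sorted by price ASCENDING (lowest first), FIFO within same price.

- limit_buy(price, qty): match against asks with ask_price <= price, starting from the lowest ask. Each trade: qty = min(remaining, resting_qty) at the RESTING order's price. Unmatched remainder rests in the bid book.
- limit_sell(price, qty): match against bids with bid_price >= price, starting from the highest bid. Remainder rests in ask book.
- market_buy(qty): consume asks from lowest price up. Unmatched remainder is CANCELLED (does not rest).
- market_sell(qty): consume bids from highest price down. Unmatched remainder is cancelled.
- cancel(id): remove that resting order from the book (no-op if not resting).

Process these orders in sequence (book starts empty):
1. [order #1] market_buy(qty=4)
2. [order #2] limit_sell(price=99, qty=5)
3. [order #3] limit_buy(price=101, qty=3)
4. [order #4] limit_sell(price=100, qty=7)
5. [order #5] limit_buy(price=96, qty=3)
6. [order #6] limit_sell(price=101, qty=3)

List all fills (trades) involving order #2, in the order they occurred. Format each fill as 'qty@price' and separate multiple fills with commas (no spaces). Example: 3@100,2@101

After op 1 [order #1] market_buy(qty=4): fills=none; bids=[-] asks=[-]
After op 2 [order #2] limit_sell(price=99, qty=5): fills=none; bids=[-] asks=[#2:5@99]
After op 3 [order #3] limit_buy(price=101, qty=3): fills=#3x#2:3@99; bids=[-] asks=[#2:2@99]
After op 4 [order #4] limit_sell(price=100, qty=7): fills=none; bids=[-] asks=[#2:2@99 #4:7@100]
After op 5 [order #5] limit_buy(price=96, qty=3): fills=none; bids=[#5:3@96] asks=[#2:2@99 #4:7@100]
After op 6 [order #6] limit_sell(price=101, qty=3): fills=none; bids=[#5:3@96] asks=[#2:2@99 #4:7@100 #6:3@101]

Answer: 3@99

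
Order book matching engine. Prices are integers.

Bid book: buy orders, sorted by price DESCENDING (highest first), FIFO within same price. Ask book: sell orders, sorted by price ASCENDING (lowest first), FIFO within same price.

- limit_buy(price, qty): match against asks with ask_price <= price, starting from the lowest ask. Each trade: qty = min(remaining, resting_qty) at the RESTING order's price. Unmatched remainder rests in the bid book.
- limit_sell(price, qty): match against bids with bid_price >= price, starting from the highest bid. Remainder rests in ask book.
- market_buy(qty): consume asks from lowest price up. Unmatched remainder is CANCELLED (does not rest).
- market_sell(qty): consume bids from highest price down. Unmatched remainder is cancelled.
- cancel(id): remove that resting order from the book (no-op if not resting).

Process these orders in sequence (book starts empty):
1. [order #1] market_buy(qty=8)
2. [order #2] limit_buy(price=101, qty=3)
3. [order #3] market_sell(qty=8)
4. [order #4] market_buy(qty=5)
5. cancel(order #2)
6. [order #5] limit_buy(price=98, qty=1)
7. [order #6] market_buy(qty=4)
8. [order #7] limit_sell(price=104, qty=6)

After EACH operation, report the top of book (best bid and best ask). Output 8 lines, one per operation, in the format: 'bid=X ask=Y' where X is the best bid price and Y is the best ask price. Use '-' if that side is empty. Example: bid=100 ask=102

Answer: bid=- ask=-
bid=101 ask=-
bid=- ask=-
bid=- ask=-
bid=- ask=-
bid=98 ask=-
bid=98 ask=-
bid=98 ask=104

Derivation:
After op 1 [order #1] market_buy(qty=8): fills=none; bids=[-] asks=[-]
After op 2 [order #2] limit_buy(price=101, qty=3): fills=none; bids=[#2:3@101] asks=[-]
After op 3 [order #3] market_sell(qty=8): fills=#2x#3:3@101; bids=[-] asks=[-]
After op 4 [order #4] market_buy(qty=5): fills=none; bids=[-] asks=[-]
After op 5 cancel(order #2): fills=none; bids=[-] asks=[-]
After op 6 [order #5] limit_buy(price=98, qty=1): fills=none; bids=[#5:1@98] asks=[-]
After op 7 [order #6] market_buy(qty=4): fills=none; bids=[#5:1@98] asks=[-]
After op 8 [order #7] limit_sell(price=104, qty=6): fills=none; bids=[#5:1@98] asks=[#7:6@104]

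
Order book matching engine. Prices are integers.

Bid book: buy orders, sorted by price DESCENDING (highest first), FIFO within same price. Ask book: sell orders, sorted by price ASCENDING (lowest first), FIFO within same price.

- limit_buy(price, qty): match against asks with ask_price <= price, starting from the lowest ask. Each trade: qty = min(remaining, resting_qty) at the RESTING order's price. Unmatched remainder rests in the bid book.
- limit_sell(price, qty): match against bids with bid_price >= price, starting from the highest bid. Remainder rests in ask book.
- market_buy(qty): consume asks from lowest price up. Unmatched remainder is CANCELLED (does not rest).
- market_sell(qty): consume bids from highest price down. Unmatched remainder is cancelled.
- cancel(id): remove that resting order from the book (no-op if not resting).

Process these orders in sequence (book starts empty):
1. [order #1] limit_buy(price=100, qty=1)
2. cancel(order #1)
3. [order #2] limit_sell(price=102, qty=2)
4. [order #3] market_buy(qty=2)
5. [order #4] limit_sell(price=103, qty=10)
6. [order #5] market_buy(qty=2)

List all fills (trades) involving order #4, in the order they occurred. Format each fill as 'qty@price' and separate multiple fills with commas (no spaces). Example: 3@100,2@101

Answer: 2@103

Derivation:
After op 1 [order #1] limit_buy(price=100, qty=1): fills=none; bids=[#1:1@100] asks=[-]
After op 2 cancel(order #1): fills=none; bids=[-] asks=[-]
After op 3 [order #2] limit_sell(price=102, qty=2): fills=none; bids=[-] asks=[#2:2@102]
After op 4 [order #3] market_buy(qty=2): fills=#3x#2:2@102; bids=[-] asks=[-]
After op 5 [order #4] limit_sell(price=103, qty=10): fills=none; bids=[-] asks=[#4:10@103]
After op 6 [order #5] market_buy(qty=2): fills=#5x#4:2@103; bids=[-] asks=[#4:8@103]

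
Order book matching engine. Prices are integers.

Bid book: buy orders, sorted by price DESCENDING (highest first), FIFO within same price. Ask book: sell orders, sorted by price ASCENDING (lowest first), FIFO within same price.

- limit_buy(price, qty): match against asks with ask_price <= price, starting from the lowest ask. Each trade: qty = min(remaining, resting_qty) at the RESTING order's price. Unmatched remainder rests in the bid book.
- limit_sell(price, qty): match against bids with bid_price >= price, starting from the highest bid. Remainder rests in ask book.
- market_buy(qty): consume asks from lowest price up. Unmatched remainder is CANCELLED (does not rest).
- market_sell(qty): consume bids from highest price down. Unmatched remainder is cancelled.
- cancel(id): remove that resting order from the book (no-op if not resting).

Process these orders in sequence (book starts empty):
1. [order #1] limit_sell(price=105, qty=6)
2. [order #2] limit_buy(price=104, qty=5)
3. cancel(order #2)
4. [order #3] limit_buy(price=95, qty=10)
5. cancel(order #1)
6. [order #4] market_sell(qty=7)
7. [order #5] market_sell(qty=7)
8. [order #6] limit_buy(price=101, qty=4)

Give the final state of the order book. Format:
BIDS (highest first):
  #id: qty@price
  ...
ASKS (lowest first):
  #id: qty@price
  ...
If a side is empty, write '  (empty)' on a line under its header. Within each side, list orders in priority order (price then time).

After op 1 [order #1] limit_sell(price=105, qty=6): fills=none; bids=[-] asks=[#1:6@105]
After op 2 [order #2] limit_buy(price=104, qty=5): fills=none; bids=[#2:5@104] asks=[#1:6@105]
After op 3 cancel(order #2): fills=none; bids=[-] asks=[#1:6@105]
After op 4 [order #3] limit_buy(price=95, qty=10): fills=none; bids=[#3:10@95] asks=[#1:6@105]
After op 5 cancel(order #1): fills=none; bids=[#3:10@95] asks=[-]
After op 6 [order #4] market_sell(qty=7): fills=#3x#4:7@95; bids=[#3:3@95] asks=[-]
After op 7 [order #5] market_sell(qty=7): fills=#3x#5:3@95; bids=[-] asks=[-]
After op 8 [order #6] limit_buy(price=101, qty=4): fills=none; bids=[#6:4@101] asks=[-]

Answer: BIDS (highest first):
  #6: 4@101
ASKS (lowest first):
  (empty)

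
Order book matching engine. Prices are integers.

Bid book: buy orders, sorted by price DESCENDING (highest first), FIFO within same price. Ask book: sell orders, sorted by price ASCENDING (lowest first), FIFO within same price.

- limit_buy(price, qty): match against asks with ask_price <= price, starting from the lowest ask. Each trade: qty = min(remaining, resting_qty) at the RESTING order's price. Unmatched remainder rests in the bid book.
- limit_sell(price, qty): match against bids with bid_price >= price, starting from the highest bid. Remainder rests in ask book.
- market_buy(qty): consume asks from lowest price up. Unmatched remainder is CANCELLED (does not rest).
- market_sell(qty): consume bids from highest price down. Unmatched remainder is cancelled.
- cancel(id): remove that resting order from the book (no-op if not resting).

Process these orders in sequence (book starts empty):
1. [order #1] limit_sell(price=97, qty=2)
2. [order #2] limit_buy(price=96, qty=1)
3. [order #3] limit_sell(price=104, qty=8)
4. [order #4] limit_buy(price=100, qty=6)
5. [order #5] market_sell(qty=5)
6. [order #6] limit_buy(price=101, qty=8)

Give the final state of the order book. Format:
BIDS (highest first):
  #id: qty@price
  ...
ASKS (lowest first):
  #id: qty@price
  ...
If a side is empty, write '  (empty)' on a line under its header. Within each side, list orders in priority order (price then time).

Answer: BIDS (highest first):
  #6: 8@101
ASKS (lowest first):
  #3: 8@104

Derivation:
After op 1 [order #1] limit_sell(price=97, qty=2): fills=none; bids=[-] asks=[#1:2@97]
After op 2 [order #2] limit_buy(price=96, qty=1): fills=none; bids=[#2:1@96] asks=[#1:2@97]
After op 3 [order #3] limit_sell(price=104, qty=8): fills=none; bids=[#2:1@96] asks=[#1:2@97 #3:8@104]
After op 4 [order #4] limit_buy(price=100, qty=6): fills=#4x#1:2@97; bids=[#4:4@100 #2:1@96] asks=[#3:8@104]
After op 5 [order #5] market_sell(qty=5): fills=#4x#5:4@100 #2x#5:1@96; bids=[-] asks=[#3:8@104]
After op 6 [order #6] limit_buy(price=101, qty=8): fills=none; bids=[#6:8@101] asks=[#3:8@104]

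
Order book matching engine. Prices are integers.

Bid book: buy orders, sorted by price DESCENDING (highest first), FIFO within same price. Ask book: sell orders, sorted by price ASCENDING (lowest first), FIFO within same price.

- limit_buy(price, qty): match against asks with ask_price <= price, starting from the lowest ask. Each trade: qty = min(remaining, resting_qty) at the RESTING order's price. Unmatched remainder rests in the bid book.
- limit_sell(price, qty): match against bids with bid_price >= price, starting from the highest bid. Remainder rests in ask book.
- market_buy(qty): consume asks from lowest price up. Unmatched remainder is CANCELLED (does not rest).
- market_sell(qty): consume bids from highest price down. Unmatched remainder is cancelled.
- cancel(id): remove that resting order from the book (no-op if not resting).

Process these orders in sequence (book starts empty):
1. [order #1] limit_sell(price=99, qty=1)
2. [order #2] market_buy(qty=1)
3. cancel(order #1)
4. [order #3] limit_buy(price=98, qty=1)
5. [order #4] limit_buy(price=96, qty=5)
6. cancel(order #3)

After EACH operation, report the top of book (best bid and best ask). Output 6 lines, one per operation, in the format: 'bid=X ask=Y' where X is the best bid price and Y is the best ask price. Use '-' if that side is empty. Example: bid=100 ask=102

Answer: bid=- ask=99
bid=- ask=-
bid=- ask=-
bid=98 ask=-
bid=98 ask=-
bid=96 ask=-

Derivation:
After op 1 [order #1] limit_sell(price=99, qty=1): fills=none; bids=[-] asks=[#1:1@99]
After op 2 [order #2] market_buy(qty=1): fills=#2x#1:1@99; bids=[-] asks=[-]
After op 3 cancel(order #1): fills=none; bids=[-] asks=[-]
After op 4 [order #3] limit_buy(price=98, qty=1): fills=none; bids=[#3:1@98] asks=[-]
After op 5 [order #4] limit_buy(price=96, qty=5): fills=none; bids=[#3:1@98 #4:5@96] asks=[-]
After op 6 cancel(order #3): fills=none; bids=[#4:5@96] asks=[-]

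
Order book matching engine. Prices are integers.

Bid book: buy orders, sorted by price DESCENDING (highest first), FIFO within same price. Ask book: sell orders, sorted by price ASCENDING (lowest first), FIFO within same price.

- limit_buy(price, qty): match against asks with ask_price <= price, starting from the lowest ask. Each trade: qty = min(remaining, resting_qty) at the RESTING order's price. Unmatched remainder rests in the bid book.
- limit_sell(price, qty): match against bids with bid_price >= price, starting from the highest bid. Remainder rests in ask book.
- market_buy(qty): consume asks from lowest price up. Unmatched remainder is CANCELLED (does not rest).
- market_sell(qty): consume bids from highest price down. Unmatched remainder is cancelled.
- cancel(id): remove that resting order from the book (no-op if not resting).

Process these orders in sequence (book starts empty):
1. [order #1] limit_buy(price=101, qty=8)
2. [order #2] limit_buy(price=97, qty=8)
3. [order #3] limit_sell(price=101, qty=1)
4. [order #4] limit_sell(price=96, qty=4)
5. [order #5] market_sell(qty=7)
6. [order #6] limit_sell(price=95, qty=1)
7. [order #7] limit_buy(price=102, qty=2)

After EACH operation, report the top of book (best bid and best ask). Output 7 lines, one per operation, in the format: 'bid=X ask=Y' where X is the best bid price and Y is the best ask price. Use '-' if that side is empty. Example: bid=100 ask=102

After op 1 [order #1] limit_buy(price=101, qty=8): fills=none; bids=[#1:8@101] asks=[-]
After op 2 [order #2] limit_buy(price=97, qty=8): fills=none; bids=[#1:8@101 #2:8@97] asks=[-]
After op 3 [order #3] limit_sell(price=101, qty=1): fills=#1x#3:1@101; bids=[#1:7@101 #2:8@97] asks=[-]
After op 4 [order #4] limit_sell(price=96, qty=4): fills=#1x#4:4@101; bids=[#1:3@101 #2:8@97] asks=[-]
After op 5 [order #5] market_sell(qty=7): fills=#1x#5:3@101 #2x#5:4@97; bids=[#2:4@97] asks=[-]
After op 6 [order #6] limit_sell(price=95, qty=1): fills=#2x#6:1@97; bids=[#2:3@97] asks=[-]
After op 7 [order #7] limit_buy(price=102, qty=2): fills=none; bids=[#7:2@102 #2:3@97] asks=[-]

Answer: bid=101 ask=-
bid=101 ask=-
bid=101 ask=-
bid=101 ask=-
bid=97 ask=-
bid=97 ask=-
bid=102 ask=-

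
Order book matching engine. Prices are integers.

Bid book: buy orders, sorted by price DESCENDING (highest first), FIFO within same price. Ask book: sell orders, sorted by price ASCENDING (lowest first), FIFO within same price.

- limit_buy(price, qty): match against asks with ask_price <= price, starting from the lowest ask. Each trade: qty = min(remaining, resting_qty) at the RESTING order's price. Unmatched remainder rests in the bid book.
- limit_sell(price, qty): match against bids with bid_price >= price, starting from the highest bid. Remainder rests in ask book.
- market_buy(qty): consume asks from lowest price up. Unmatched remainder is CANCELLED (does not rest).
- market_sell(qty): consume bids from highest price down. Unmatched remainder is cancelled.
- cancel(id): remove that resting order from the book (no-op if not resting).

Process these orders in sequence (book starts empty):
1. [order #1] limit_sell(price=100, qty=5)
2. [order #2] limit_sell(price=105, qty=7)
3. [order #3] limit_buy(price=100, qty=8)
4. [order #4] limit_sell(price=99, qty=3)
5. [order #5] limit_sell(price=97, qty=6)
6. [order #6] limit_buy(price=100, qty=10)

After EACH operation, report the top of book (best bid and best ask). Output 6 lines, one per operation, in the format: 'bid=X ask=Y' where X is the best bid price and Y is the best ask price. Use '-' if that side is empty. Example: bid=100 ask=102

After op 1 [order #1] limit_sell(price=100, qty=5): fills=none; bids=[-] asks=[#1:5@100]
After op 2 [order #2] limit_sell(price=105, qty=7): fills=none; bids=[-] asks=[#1:5@100 #2:7@105]
After op 3 [order #3] limit_buy(price=100, qty=8): fills=#3x#1:5@100; bids=[#3:3@100] asks=[#2:7@105]
After op 4 [order #4] limit_sell(price=99, qty=3): fills=#3x#4:3@100; bids=[-] asks=[#2:7@105]
After op 5 [order #5] limit_sell(price=97, qty=6): fills=none; bids=[-] asks=[#5:6@97 #2:7@105]
After op 6 [order #6] limit_buy(price=100, qty=10): fills=#6x#5:6@97; bids=[#6:4@100] asks=[#2:7@105]

Answer: bid=- ask=100
bid=- ask=100
bid=100 ask=105
bid=- ask=105
bid=- ask=97
bid=100 ask=105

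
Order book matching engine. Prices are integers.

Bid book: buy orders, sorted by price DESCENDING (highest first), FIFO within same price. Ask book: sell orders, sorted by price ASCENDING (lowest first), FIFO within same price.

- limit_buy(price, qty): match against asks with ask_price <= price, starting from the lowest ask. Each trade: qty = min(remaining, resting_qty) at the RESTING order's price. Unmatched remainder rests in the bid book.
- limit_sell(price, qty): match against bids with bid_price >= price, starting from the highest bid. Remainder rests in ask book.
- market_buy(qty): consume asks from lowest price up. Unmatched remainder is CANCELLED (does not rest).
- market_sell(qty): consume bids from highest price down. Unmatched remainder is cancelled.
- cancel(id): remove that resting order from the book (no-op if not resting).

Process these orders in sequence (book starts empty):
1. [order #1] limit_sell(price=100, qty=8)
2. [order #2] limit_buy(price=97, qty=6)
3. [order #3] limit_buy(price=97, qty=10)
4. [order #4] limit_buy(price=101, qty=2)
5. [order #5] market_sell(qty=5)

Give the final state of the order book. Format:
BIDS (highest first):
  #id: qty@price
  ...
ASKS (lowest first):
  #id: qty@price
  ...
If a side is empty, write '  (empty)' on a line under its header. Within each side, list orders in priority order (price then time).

After op 1 [order #1] limit_sell(price=100, qty=8): fills=none; bids=[-] asks=[#1:8@100]
After op 2 [order #2] limit_buy(price=97, qty=6): fills=none; bids=[#2:6@97] asks=[#1:8@100]
After op 3 [order #3] limit_buy(price=97, qty=10): fills=none; bids=[#2:6@97 #3:10@97] asks=[#1:8@100]
After op 4 [order #4] limit_buy(price=101, qty=2): fills=#4x#1:2@100; bids=[#2:6@97 #3:10@97] asks=[#1:6@100]
After op 5 [order #5] market_sell(qty=5): fills=#2x#5:5@97; bids=[#2:1@97 #3:10@97] asks=[#1:6@100]

Answer: BIDS (highest first):
  #2: 1@97
  #3: 10@97
ASKS (lowest first):
  #1: 6@100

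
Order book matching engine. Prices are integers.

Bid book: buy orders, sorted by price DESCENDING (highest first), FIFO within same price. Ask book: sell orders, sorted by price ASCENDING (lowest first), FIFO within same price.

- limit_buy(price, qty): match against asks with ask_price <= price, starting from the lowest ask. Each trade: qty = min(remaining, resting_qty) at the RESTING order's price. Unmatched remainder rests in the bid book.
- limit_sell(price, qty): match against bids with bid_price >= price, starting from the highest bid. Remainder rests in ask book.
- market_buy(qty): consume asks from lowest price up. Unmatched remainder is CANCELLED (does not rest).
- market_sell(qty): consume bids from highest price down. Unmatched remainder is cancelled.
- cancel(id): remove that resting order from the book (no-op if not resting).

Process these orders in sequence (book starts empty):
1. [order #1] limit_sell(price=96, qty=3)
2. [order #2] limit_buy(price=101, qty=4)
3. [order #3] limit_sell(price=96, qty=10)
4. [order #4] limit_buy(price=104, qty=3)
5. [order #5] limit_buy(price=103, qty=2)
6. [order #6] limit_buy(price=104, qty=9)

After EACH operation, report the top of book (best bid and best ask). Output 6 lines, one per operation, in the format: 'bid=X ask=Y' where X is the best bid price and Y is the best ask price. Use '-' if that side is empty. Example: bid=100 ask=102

Answer: bid=- ask=96
bid=101 ask=-
bid=- ask=96
bid=- ask=96
bid=- ask=96
bid=104 ask=-

Derivation:
After op 1 [order #1] limit_sell(price=96, qty=3): fills=none; bids=[-] asks=[#1:3@96]
After op 2 [order #2] limit_buy(price=101, qty=4): fills=#2x#1:3@96; bids=[#2:1@101] asks=[-]
After op 3 [order #3] limit_sell(price=96, qty=10): fills=#2x#3:1@101; bids=[-] asks=[#3:9@96]
After op 4 [order #4] limit_buy(price=104, qty=3): fills=#4x#3:3@96; bids=[-] asks=[#3:6@96]
After op 5 [order #5] limit_buy(price=103, qty=2): fills=#5x#3:2@96; bids=[-] asks=[#3:4@96]
After op 6 [order #6] limit_buy(price=104, qty=9): fills=#6x#3:4@96; bids=[#6:5@104] asks=[-]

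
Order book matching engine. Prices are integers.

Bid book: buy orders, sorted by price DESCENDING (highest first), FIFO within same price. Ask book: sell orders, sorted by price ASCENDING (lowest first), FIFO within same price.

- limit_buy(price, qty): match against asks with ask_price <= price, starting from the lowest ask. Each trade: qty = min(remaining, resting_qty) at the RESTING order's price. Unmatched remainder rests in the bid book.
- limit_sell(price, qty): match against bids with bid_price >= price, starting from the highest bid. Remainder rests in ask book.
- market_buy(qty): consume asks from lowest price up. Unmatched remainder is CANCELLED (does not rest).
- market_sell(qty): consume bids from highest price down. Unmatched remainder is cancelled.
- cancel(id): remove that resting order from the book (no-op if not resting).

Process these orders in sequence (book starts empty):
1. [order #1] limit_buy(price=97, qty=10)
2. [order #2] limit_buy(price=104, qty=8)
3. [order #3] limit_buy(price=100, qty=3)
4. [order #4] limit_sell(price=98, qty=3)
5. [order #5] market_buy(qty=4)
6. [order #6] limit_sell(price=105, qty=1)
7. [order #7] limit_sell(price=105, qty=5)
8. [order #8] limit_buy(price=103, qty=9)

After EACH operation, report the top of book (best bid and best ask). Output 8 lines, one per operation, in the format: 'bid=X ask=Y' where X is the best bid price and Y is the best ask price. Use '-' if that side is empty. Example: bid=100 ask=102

After op 1 [order #1] limit_buy(price=97, qty=10): fills=none; bids=[#1:10@97] asks=[-]
After op 2 [order #2] limit_buy(price=104, qty=8): fills=none; bids=[#2:8@104 #1:10@97] asks=[-]
After op 3 [order #3] limit_buy(price=100, qty=3): fills=none; bids=[#2:8@104 #3:3@100 #1:10@97] asks=[-]
After op 4 [order #4] limit_sell(price=98, qty=3): fills=#2x#4:3@104; bids=[#2:5@104 #3:3@100 #1:10@97] asks=[-]
After op 5 [order #5] market_buy(qty=4): fills=none; bids=[#2:5@104 #3:3@100 #1:10@97] asks=[-]
After op 6 [order #6] limit_sell(price=105, qty=1): fills=none; bids=[#2:5@104 #3:3@100 #1:10@97] asks=[#6:1@105]
After op 7 [order #7] limit_sell(price=105, qty=5): fills=none; bids=[#2:5@104 #3:3@100 #1:10@97] asks=[#6:1@105 #7:5@105]
After op 8 [order #8] limit_buy(price=103, qty=9): fills=none; bids=[#2:5@104 #8:9@103 #3:3@100 #1:10@97] asks=[#6:1@105 #7:5@105]

Answer: bid=97 ask=-
bid=104 ask=-
bid=104 ask=-
bid=104 ask=-
bid=104 ask=-
bid=104 ask=105
bid=104 ask=105
bid=104 ask=105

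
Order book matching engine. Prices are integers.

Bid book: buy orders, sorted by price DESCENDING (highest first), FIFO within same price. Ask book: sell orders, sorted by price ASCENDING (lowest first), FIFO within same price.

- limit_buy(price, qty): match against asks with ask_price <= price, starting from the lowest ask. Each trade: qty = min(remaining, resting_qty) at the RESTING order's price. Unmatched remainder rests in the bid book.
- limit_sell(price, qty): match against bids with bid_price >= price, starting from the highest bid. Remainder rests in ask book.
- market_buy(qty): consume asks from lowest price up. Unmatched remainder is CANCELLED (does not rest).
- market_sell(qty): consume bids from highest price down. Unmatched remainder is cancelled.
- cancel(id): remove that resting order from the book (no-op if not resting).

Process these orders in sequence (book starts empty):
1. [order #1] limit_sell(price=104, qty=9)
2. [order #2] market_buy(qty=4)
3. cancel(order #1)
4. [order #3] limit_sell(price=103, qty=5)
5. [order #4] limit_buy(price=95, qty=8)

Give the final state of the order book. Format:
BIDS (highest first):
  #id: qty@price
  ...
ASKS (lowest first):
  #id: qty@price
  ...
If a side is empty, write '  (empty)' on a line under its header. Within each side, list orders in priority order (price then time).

Answer: BIDS (highest first):
  #4: 8@95
ASKS (lowest first):
  #3: 5@103

Derivation:
After op 1 [order #1] limit_sell(price=104, qty=9): fills=none; bids=[-] asks=[#1:9@104]
After op 2 [order #2] market_buy(qty=4): fills=#2x#1:4@104; bids=[-] asks=[#1:5@104]
After op 3 cancel(order #1): fills=none; bids=[-] asks=[-]
After op 4 [order #3] limit_sell(price=103, qty=5): fills=none; bids=[-] asks=[#3:5@103]
After op 5 [order #4] limit_buy(price=95, qty=8): fills=none; bids=[#4:8@95] asks=[#3:5@103]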